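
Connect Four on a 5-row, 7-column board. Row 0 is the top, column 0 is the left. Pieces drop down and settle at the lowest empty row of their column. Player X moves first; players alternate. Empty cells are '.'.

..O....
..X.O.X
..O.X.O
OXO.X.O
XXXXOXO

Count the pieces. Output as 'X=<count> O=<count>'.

X=10 O=9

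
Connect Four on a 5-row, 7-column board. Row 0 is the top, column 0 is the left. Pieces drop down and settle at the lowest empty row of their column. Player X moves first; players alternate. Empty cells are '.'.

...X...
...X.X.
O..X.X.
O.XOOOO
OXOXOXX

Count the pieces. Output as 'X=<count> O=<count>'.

X=10 O=9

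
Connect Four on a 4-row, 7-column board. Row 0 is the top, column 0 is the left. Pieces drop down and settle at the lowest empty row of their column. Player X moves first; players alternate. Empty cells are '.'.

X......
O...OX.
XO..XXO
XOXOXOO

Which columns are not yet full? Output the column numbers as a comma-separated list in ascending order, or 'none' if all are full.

col 0: top cell = 'X' → FULL
col 1: top cell = '.' → open
col 2: top cell = '.' → open
col 3: top cell = '.' → open
col 4: top cell = '.' → open
col 5: top cell = '.' → open
col 6: top cell = '.' → open

Answer: 1,2,3,4,5,6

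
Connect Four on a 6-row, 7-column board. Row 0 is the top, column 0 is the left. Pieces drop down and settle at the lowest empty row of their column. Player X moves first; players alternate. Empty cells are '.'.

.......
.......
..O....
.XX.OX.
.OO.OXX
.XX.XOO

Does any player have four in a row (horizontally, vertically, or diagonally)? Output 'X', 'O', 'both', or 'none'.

none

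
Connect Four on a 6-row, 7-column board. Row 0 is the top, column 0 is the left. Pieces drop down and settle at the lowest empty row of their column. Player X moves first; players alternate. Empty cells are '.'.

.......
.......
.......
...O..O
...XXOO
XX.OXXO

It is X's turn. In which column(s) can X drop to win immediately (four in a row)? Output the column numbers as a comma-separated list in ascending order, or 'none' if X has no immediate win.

col 0: drop X → no win
col 1: drop X → no win
col 2: drop X → no win
col 3: drop X → no win
col 4: drop X → no win
col 5: drop X → no win
col 6: drop X → no win

Answer: none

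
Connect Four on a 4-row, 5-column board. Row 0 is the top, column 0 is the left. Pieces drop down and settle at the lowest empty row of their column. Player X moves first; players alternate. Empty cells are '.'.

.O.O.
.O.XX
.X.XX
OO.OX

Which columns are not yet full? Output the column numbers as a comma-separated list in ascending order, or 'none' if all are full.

col 0: top cell = '.' → open
col 1: top cell = 'O' → FULL
col 2: top cell = '.' → open
col 3: top cell = 'O' → FULL
col 4: top cell = '.' → open

Answer: 0,2,4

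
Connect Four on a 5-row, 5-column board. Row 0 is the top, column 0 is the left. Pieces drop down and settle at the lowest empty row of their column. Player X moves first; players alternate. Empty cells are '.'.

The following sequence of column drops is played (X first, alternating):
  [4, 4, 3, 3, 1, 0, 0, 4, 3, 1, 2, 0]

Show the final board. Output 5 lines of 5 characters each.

Move 1: X drops in col 4, lands at row 4
Move 2: O drops in col 4, lands at row 3
Move 3: X drops in col 3, lands at row 4
Move 4: O drops in col 3, lands at row 3
Move 5: X drops in col 1, lands at row 4
Move 6: O drops in col 0, lands at row 4
Move 7: X drops in col 0, lands at row 3
Move 8: O drops in col 4, lands at row 2
Move 9: X drops in col 3, lands at row 2
Move 10: O drops in col 1, lands at row 3
Move 11: X drops in col 2, lands at row 4
Move 12: O drops in col 0, lands at row 2

Answer: .....
.....
O..XO
XO.OO
OXXXX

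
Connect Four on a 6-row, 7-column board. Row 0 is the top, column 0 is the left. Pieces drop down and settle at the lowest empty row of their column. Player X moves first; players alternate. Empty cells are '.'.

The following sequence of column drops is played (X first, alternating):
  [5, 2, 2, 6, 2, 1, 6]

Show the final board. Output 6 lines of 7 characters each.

Move 1: X drops in col 5, lands at row 5
Move 2: O drops in col 2, lands at row 5
Move 3: X drops in col 2, lands at row 4
Move 4: O drops in col 6, lands at row 5
Move 5: X drops in col 2, lands at row 3
Move 6: O drops in col 1, lands at row 5
Move 7: X drops in col 6, lands at row 4

Answer: .......
.......
.......
..X....
..X...X
.OO..XO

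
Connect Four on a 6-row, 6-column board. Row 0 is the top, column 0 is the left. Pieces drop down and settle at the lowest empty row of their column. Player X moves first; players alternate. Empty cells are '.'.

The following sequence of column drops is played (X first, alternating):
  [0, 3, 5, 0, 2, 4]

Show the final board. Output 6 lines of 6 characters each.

Move 1: X drops in col 0, lands at row 5
Move 2: O drops in col 3, lands at row 5
Move 3: X drops in col 5, lands at row 5
Move 4: O drops in col 0, lands at row 4
Move 5: X drops in col 2, lands at row 5
Move 6: O drops in col 4, lands at row 5

Answer: ......
......
......
......
O.....
X.XOOX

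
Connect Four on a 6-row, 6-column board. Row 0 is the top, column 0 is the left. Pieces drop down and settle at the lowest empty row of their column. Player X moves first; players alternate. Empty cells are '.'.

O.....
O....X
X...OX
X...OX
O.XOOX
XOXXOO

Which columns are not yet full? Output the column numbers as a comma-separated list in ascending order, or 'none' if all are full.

Answer: 1,2,3,4,5

Derivation:
col 0: top cell = 'O' → FULL
col 1: top cell = '.' → open
col 2: top cell = '.' → open
col 3: top cell = '.' → open
col 4: top cell = '.' → open
col 5: top cell = '.' → open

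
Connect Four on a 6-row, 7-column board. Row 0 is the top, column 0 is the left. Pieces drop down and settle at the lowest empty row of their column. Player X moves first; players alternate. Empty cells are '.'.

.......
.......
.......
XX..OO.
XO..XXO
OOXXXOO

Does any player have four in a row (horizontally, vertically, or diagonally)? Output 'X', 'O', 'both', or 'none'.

none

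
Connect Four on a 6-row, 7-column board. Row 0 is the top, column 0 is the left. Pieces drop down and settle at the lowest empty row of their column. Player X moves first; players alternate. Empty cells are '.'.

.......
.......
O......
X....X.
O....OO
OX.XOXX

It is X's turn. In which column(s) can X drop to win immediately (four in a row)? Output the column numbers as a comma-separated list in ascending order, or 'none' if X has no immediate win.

col 0: drop X → no win
col 1: drop X → no win
col 2: drop X → no win
col 3: drop X → no win
col 4: drop X → no win
col 5: drop X → no win
col 6: drop X → no win

Answer: none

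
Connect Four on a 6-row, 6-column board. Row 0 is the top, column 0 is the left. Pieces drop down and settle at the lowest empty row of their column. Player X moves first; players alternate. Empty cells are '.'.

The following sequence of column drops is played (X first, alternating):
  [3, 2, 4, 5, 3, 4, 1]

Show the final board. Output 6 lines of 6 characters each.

Move 1: X drops in col 3, lands at row 5
Move 2: O drops in col 2, lands at row 5
Move 3: X drops in col 4, lands at row 5
Move 4: O drops in col 5, lands at row 5
Move 5: X drops in col 3, lands at row 4
Move 6: O drops in col 4, lands at row 4
Move 7: X drops in col 1, lands at row 5

Answer: ......
......
......
......
...XO.
.XOXXO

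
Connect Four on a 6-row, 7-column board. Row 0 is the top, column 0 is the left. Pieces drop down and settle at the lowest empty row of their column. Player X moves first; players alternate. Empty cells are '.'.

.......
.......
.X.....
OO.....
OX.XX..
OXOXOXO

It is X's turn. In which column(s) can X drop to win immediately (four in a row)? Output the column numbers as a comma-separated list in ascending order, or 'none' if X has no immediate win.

Answer: 2

Derivation:
col 0: drop X → no win
col 1: drop X → no win
col 2: drop X → WIN!
col 3: drop X → no win
col 4: drop X → no win
col 5: drop X → no win
col 6: drop X → no win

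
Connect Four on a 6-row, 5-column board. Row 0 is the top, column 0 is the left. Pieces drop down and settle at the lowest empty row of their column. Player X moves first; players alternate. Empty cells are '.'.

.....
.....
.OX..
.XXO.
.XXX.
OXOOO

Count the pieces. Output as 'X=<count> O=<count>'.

X=7 O=6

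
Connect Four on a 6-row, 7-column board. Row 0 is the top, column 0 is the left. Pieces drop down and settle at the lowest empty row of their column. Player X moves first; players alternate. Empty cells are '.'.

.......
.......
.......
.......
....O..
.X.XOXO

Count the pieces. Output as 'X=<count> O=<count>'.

X=3 O=3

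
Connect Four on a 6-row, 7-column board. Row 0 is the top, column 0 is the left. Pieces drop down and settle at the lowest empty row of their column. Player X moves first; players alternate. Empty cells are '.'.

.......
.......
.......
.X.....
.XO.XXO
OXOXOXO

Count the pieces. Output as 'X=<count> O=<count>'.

X=7 O=6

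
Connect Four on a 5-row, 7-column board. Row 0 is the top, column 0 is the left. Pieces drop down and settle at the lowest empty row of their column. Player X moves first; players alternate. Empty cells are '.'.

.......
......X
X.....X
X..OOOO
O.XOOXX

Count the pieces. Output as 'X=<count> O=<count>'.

X=7 O=7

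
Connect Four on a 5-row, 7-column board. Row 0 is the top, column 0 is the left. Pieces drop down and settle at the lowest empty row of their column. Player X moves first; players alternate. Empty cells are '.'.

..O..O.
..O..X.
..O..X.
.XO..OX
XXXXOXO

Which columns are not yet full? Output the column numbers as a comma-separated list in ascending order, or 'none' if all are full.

col 0: top cell = '.' → open
col 1: top cell = '.' → open
col 2: top cell = 'O' → FULL
col 3: top cell = '.' → open
col 4: top cell = '.' → open
col 5: top cell = 'O' → FULL
col 6: top cell = '.' → open

Answer: 0,1,3,4,6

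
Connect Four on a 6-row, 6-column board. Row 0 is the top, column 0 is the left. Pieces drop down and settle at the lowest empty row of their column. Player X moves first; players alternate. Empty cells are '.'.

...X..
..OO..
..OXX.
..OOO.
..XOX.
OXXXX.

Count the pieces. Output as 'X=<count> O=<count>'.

X=9 O=8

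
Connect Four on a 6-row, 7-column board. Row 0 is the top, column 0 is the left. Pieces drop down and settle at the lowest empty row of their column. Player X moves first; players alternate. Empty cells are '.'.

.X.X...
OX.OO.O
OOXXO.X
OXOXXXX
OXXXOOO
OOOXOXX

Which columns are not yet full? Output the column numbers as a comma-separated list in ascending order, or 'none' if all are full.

col 0: top cell = '.' → open
col 1: top cell = 'X' → FULL
col 2: top cell = '.' → open
col 3: top cell = 'X' → FULL
col 4: top cell = '.' → open
col 5: top cell = '.' → open
col 6: top cell = '.' → open

Answer: 0,2,4,5,6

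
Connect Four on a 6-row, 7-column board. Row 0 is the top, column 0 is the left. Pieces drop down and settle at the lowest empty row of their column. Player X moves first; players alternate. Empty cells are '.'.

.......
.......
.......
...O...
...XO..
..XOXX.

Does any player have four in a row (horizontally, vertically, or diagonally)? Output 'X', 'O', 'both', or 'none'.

none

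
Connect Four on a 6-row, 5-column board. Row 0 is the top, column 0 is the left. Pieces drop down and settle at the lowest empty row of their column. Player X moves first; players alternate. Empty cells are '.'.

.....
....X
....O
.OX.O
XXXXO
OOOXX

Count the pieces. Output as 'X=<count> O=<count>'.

X=8 O=7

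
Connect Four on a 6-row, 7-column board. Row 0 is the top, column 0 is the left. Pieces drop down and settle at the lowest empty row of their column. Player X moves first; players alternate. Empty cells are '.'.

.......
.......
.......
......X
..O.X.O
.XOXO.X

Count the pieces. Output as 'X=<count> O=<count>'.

X=5 O=4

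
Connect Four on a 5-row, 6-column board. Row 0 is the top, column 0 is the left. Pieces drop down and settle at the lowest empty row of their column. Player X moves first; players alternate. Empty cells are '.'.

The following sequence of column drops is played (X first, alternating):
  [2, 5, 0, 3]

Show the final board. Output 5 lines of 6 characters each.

Move 1: X drops in col 2, lands at row 4
Move 2: O drops in col 5, lands at row 4
Move 3: X drops in col 0, lands at row 4
Move 4: O drops in col 3, lands at row 4

Answer: ......
......
......
......
X.XO.O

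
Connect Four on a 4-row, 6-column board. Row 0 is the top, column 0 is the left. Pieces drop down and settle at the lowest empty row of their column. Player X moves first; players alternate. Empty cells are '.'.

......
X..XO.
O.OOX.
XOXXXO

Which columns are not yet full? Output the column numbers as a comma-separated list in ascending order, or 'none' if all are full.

Answer: 0,1,2,3,4,5

Derivation:
col 0: top cell = '.' → open
col 1: top cell = '.' → open
col 2: top cell = '.' → open
col 3: top cell = '.' → open
col 4: top cell = '.' → open
col 5: top cell = '.' → open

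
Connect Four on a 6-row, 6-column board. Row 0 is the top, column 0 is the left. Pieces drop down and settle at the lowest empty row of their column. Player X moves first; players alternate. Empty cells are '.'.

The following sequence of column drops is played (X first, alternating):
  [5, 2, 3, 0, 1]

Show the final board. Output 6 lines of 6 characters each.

Move 1: X drops in col 5, lands at row 5
Move 2: O drops in col 2, lands at row 5
Move 3: X drops in col 3, lands at row 5
Move 4: O drops in col 0, lands at row 5
Move 5: X drops in col 1, lands at row 5

Answer: ......
......
......
......
......
OXOX.X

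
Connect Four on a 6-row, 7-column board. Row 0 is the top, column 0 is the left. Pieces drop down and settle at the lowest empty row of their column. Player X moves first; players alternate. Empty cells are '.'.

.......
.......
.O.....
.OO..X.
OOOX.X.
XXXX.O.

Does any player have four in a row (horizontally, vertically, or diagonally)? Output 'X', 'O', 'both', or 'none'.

X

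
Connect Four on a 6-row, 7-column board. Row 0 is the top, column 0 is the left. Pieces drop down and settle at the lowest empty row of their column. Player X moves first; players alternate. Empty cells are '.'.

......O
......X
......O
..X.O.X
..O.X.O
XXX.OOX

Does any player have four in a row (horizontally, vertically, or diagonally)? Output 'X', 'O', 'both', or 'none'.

none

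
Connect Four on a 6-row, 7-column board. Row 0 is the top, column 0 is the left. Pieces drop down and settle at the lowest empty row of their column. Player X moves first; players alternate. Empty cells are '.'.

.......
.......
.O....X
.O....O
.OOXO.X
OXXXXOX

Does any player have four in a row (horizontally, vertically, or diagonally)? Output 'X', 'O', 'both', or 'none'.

X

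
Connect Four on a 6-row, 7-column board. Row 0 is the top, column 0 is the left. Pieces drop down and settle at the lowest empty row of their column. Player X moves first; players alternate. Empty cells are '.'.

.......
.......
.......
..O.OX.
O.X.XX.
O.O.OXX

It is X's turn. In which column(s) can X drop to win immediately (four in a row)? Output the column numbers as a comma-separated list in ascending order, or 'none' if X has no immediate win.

col 0: drop X → no win
col 1: drop X → no win
col 2: drop X → no win
col 3: drop X → no win
col 4: drop X → no win
col 5: drop X → WIN!
col 6: drop X → no win

Answer: 5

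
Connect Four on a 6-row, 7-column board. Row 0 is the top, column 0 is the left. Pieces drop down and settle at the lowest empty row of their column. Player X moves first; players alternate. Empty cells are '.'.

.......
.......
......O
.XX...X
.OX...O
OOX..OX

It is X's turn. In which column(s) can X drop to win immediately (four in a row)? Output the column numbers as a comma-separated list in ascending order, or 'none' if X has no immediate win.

Answer: 2

Derivation:
col 0: drop X → no win
col 1: drop X → no win
col 2: drop X → WIN!
col 3: drop X → no win
col 4: drop X → no win
col 5: drop X → no win
col 6: drop X → no win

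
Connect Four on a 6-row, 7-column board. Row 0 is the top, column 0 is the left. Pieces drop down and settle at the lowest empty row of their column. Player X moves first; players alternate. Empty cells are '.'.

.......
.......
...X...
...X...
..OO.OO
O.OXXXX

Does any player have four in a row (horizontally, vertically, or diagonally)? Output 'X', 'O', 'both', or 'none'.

X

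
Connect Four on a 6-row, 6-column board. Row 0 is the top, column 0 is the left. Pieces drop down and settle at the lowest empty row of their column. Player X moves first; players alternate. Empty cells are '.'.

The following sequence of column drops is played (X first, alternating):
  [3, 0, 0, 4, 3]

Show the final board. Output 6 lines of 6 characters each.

Answer: ......
......
......
......
X..X..
O..XO.

Derivation:
Move 1: X drops in col 3, lands at row 5
Move 2: O drops in col 0, lands at row 5
Move 3: X drops in col 0, lands at row 4
Move 4: O drops in col 4, lands at row 5
Move 5: X drops in col 3, lands at row 4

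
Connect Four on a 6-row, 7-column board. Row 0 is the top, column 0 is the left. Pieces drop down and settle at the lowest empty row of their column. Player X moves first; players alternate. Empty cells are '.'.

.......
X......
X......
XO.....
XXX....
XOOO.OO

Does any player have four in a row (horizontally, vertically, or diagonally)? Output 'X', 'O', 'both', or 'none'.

X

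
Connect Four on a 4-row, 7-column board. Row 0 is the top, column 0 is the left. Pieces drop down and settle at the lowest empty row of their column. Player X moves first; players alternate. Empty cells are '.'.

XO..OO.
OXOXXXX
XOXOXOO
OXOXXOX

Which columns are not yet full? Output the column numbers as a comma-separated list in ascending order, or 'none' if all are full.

Answer: 2,3,6

Derivation:
col 0: top cell = 'X' → FULL
col 1: top cell = 'O' → FULL
col 2: top cell = '.' → open
col 3: top cell = '.' → open
col 4: top cell = 'O' → FULL
col 5: top cell = 'O' → FULL
col 6: top cell = '.' → open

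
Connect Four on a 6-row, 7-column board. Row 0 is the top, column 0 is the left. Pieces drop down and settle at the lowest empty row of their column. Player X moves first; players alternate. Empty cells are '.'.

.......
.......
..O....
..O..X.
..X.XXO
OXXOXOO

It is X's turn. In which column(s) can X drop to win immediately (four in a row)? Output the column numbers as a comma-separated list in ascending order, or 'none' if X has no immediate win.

col 0: drop X → no win
col 1: drop X → no win
col 2: drop X → no win
col 3: drop X → WIN!
col 4: drop X → no win
col 5: drop X → no win
col 6: drop X → no win

Answer: 3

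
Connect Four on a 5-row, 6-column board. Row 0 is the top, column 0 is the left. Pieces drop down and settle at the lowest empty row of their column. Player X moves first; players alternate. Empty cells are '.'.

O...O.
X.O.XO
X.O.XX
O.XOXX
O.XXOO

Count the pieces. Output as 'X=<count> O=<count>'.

X=10 O=10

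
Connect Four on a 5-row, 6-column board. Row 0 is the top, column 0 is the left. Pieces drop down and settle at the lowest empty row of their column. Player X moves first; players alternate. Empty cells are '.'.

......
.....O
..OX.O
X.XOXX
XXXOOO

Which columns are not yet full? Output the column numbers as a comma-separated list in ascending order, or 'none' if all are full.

col 0: top cell = '.' → open
col 1: top cell = '.' → open
col 2: top cell = '.' → open
col 3: top cell = '.' → open
col 4: top cell = '.' → open
col 5: top cell = '.' → open

Answer: 0,1,2,3,4,5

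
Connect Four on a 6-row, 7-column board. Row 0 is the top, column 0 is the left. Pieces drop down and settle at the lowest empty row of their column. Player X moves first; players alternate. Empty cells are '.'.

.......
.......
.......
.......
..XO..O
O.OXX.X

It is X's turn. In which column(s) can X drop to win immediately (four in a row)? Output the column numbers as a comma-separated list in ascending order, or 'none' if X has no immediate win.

Answer: 5

Derivation:
col 0: drop X → no win
col 1: drop X → no win
col 2: drop X → no win
col 3: drop X → no win
col 4: drop X → no win
col 5: drop X → WIN!
col 6: drop X → no win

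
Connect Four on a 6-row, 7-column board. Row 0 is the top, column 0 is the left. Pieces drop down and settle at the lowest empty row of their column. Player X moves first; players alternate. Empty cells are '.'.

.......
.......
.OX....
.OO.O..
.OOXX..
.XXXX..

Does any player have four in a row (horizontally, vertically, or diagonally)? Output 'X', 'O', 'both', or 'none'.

X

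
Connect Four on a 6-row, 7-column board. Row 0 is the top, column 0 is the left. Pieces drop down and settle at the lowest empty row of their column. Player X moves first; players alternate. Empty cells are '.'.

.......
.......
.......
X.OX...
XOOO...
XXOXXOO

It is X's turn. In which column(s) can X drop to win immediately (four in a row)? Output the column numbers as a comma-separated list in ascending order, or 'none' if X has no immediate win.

col 0: drop X → WIN!
col 1: drop X → no win
col 2: drop X → no win
col 3: drop X → no win
col 4: drop X → no win
col 5: drop X → no win
col 6: drop X → no win

Answer: 0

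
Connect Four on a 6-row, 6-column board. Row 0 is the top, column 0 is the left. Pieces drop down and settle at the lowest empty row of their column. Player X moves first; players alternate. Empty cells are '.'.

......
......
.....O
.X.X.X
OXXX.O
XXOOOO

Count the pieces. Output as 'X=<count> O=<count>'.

X=8 O=7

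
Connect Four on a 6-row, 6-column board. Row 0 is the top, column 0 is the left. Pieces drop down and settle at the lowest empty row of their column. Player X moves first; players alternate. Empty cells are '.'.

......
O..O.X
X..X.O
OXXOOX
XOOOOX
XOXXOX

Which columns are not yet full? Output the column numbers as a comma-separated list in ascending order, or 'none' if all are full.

col 0: top cell = '.' → open
col 1: top cell = '.' → open
col 2: top cell = '.' → open
col 3: top cell = '.' → open
col 4: top cell = '.' → open
col 5: top cell = '.' → open

Answer: 0,1,2,3,4,5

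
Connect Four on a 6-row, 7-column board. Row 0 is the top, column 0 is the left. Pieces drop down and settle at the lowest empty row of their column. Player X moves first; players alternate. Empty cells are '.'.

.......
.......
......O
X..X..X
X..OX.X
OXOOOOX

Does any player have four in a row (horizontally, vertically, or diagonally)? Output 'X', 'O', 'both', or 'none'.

O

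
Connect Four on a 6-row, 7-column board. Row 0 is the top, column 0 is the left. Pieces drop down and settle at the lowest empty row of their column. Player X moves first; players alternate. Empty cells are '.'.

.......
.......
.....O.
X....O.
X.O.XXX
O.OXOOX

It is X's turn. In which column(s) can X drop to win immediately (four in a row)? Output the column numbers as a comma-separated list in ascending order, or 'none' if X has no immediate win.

Answer: 3

Derivation:
col 0: drop X → no win
col 1: drop X → no win
col 2: drop X → no win
col 3: drop X → WIN!
col 4: drop X → no win
col 5: drop X → no win
col 6: drop X → no win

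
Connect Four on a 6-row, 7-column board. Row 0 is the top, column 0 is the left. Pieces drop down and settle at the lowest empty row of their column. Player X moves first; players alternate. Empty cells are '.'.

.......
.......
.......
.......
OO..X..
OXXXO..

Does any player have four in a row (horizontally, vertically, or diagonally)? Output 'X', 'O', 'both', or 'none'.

none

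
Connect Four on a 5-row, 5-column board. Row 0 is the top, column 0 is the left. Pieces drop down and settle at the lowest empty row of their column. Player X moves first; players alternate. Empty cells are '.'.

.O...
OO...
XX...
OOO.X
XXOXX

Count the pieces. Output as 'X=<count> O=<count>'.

X=7 O=7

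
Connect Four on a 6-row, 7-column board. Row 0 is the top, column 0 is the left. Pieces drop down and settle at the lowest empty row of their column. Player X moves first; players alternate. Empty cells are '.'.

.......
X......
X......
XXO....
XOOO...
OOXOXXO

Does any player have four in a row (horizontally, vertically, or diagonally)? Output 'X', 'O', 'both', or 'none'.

X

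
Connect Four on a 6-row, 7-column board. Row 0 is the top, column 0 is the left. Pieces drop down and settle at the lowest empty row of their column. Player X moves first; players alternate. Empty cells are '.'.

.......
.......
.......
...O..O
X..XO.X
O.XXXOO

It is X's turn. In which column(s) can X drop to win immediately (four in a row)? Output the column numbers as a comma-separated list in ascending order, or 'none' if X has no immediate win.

Answer: 1

Derivation:
col 0: drop X → no win
col 1: drop X → WIN!
col 2: drop X → no win
col 3: drop X → no win
col 4: drop X → no win
col 5: drop X → no win
col 6: drop X → no win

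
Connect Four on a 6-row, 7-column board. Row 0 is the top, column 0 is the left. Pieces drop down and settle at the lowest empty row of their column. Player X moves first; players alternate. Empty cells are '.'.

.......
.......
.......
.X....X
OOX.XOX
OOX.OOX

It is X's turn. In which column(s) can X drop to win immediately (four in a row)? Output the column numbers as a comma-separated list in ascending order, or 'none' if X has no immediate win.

col 0: drop X → no win
col 1: drop X → no win
col 2: drop X → no win
col 3: drop X → no win
col 4: drop X → no win
col 5: drop X → no win
col 6: drop X → WIN!

Answer: 6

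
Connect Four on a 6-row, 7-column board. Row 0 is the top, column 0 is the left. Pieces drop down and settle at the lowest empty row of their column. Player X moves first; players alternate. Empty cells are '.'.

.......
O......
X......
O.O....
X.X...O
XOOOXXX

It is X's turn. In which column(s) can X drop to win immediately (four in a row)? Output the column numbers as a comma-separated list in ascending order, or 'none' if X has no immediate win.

col 0: drop X → no win
col 1: drop X → no win
col 2: drop X → no win
col 3: drop X → no win
col 4: drop X → no win
col 5: drop X → no win
col 6: drop X → no win

Answer: none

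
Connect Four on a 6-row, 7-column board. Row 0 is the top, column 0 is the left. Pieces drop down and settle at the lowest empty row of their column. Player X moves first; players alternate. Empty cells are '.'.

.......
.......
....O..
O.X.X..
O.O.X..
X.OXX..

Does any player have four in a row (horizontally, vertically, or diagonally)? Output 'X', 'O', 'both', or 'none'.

none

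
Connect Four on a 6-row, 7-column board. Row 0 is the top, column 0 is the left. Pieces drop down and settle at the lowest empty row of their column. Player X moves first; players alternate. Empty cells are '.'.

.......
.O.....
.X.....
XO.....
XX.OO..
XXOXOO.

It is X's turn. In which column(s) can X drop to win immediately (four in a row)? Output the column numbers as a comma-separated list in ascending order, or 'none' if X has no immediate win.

Answer: 0

Derivation:
col 0: drop X → WIN!
col 1: drop X → no win
col 2: drop X → no win
col 3: drop X → no win
col 4: drop X → no win
col 5: drop X → no win
col 6: drop X → no win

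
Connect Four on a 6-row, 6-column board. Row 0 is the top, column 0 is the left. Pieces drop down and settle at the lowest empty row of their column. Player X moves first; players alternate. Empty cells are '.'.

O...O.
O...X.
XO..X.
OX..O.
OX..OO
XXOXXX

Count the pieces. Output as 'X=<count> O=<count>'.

X=10 O=10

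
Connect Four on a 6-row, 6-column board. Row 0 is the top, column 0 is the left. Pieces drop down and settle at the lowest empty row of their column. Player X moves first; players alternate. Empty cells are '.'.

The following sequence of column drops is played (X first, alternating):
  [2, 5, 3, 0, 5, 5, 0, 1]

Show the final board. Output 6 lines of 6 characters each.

Answer: ......
......
......
.....O
X....X
OOXX.O

Derivation:
Move 1: X drops in col 2, lands at row 5
Move 2: O drops in col 5, lands at row 5
Move 3: X drops in col 3, lands at row 5
Move 4: O drops in col 0, lands at row 5
Move 5: X drops in col 5, lands at row 4
Move 6: O drops in col 5, lands at row 3
Move 7: X drops in col 0, lands at row 4
Move 8: O drops in col 1, lands at row 5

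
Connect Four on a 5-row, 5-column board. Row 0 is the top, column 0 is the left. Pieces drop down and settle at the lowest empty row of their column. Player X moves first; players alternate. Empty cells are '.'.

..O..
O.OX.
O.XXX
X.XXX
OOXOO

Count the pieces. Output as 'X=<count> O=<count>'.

X=9 O=8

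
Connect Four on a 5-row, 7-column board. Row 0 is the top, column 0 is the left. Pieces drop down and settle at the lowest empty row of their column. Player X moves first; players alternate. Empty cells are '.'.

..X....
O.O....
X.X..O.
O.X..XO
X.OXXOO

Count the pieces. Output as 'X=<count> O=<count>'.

X=8 O=8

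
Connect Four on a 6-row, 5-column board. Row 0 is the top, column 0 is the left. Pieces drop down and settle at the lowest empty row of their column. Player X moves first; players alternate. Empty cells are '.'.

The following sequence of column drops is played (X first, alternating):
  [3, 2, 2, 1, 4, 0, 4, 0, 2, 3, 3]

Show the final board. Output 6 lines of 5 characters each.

Move 1: X drops in col 3, lands at row 5
Move 2: O drops in col 2, lands at row 5
Move 3: X drops in col 2, lands at row 4
Move 4: O drops in col 1, lands at row 5
Move 5: X drops in col 4, lands at row 5
Move 6: O drops in col 0, lands at row 5
Move 7: X drops in col 4, lands at row 4
Move 8: O drops in col 0, lands at row 4
Move 9: X drops in col 2, lands at row 3
Move 10: O drops in col 3, lands at row 4
Move 11: X drops in col 3, lands at row 3

Answer: .....
.....
.....
..XX.
O.XOX
OOOXX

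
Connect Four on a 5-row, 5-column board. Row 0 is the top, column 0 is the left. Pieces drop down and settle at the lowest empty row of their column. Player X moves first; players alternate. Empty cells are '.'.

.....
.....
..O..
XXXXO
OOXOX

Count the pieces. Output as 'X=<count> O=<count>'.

X=6 O=5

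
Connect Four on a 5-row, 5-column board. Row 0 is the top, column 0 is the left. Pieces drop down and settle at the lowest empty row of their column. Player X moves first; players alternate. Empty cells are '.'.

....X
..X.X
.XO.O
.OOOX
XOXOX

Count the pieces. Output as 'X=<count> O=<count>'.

X=8 O=7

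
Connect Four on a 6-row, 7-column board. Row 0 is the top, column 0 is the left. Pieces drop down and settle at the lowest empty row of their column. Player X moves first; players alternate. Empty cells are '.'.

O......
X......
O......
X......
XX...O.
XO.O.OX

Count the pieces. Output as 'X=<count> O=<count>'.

X=6 O=6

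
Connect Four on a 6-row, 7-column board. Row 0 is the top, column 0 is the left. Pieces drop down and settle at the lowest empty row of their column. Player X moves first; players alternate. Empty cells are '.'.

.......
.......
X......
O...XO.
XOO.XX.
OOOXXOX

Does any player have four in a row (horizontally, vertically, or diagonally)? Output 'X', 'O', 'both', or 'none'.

none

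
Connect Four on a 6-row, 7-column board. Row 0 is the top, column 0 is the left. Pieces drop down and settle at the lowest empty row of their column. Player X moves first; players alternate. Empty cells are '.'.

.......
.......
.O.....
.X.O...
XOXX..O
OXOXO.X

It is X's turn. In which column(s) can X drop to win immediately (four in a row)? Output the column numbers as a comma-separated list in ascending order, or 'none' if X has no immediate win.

col 0: drop X → no win
col 1: drop X → no win
col 2: drop X → no win
col 3: drop X → no win
col 4: drop X → no win
col 5: drop X → no win
col 6: drop X → no win

Answer: none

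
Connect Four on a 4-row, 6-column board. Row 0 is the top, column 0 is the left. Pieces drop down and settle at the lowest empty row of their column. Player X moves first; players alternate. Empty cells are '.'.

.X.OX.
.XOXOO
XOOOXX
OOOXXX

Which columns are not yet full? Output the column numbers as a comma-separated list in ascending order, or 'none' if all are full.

Answer: 0,2,5

Derivation:
col 0: top cell = '.' → open
col 1: top cell = 'X' → FULL
col 2: top cell = '.' → open
col 3: top cell = 'O' → FULL
col 4: top cell = 'X' → FULL
col 5: top cell = '.' → open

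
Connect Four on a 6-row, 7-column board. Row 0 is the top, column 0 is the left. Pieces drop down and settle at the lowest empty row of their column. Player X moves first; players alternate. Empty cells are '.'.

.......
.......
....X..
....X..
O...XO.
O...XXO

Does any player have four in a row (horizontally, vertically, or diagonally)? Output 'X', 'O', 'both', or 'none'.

X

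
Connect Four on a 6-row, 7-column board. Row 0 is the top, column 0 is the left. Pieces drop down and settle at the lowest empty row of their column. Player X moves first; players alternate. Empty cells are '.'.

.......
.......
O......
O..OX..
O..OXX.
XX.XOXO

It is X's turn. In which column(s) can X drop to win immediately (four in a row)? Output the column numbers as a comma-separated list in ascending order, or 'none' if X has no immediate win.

Answer: 2

Derivation:
col 0: drop X → no win
col 1: drop X → no win
col 2: drop X → WIN!
col 3: drop X → no win
col 4: drop X → no win
col 5: drop X → no win
col 6: drop X → no win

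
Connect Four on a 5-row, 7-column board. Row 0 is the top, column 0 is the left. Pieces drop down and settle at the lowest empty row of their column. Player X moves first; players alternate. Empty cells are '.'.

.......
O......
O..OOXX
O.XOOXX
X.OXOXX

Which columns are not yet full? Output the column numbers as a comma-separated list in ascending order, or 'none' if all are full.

col 0: top cell = '.' → open
col 1: top cell = '.' → open
col 2: top cell = '.' → open
col 3: top cell = '.' → open
col 4: top cell = '.' → open
col 5: top cell = '.' → open
col 6: top cell = '.' → open

Answer: 0,1,2,3,4,5,6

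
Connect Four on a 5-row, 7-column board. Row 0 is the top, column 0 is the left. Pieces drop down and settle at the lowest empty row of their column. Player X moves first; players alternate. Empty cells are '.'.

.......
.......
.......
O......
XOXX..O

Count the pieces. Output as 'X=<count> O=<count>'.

X=3 O=3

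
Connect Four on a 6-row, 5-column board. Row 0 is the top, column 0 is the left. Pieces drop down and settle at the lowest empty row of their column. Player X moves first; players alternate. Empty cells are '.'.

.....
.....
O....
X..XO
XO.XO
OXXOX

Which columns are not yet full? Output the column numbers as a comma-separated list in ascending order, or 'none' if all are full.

col 0: top cell = '.' → open
col 1: top cell = '.' → open
col 2: top cell = '.' → open
col 3: top cell = '.' → open
col 4: top cell = '.' → open

Answer: 0,1,2,3,4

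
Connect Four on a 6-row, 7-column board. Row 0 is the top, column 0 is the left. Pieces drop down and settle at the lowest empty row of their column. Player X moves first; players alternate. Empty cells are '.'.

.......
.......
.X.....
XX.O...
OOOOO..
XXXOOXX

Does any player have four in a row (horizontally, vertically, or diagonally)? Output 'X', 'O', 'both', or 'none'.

O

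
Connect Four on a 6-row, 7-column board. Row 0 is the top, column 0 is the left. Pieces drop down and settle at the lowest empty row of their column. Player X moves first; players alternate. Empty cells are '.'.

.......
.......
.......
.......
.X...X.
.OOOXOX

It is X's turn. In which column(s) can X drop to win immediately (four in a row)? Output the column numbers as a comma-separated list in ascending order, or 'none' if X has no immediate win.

Answer: none

Derivation:
col 0: drop X → no win
col 1: drop X → no win
col 2: drop X → no win
col 3: drop X → no win
col 4: drop X → no win
col 5: drop X → no win
col 6: drop X → no win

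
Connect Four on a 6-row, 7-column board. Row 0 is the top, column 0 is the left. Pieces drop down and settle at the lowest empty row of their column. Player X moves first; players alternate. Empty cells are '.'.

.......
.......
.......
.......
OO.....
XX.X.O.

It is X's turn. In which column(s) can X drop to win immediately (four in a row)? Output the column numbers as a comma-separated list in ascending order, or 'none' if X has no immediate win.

col 0: drop X → no win
col 1: drop X → no win
col 2: drop X → WIN!
col 3: drop X → no win
col 4: drop X → no win
col 5: drop X → no win
col 6: drop X → no win

Answer: 2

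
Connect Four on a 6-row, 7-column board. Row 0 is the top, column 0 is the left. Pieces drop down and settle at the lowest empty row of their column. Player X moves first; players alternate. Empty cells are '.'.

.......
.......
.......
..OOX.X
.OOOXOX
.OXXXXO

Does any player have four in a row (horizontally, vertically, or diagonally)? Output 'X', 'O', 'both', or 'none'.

X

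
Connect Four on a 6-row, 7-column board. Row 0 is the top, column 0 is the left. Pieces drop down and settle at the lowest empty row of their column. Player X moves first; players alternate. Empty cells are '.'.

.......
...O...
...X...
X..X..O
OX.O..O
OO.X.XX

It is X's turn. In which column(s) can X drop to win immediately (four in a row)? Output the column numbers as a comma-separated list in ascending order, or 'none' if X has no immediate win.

Answer: 4

Derivation:
col 0: drop X → no win
col 1: drop X → no win
col 2: drop X → no win
col 3: drop X → no win
col 4: drop X → WIN!
col 5: drop X → no win
col 6: drop X → no win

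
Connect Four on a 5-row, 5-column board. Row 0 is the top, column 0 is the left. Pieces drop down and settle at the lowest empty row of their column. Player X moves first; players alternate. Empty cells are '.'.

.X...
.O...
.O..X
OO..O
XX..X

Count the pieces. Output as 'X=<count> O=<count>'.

X=5 O=5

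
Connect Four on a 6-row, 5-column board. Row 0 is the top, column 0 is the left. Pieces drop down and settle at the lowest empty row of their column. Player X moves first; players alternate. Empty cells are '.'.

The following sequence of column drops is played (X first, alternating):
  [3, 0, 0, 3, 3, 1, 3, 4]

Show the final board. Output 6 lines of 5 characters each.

Answer: .....
.....
...X.
...X.
X..O.
OO.XO

Derivation:
Move 1: X drops in col 3, lands at row 5
Move 2: O drops in col 0, lands at row 5
Move 3: X drops in col 0, lands at row 4
Move 4: O drops in col 3, lands at row 4
Move 5: X drops in col 3, lands at row 3
Move 6: O drops in col 1, lands at row 5
Move 7: X drops in col 3, lands at row 2
Move 8: O drops in col 4, lands at row 5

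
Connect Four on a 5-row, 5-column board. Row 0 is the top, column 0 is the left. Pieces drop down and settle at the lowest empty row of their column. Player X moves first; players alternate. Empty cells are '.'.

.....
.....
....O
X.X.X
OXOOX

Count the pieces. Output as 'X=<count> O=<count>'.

X=5 O=4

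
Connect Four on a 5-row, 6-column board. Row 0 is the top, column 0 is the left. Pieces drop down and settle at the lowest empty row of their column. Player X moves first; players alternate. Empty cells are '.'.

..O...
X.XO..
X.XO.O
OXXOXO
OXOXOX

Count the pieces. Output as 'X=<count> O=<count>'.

X=10 O=10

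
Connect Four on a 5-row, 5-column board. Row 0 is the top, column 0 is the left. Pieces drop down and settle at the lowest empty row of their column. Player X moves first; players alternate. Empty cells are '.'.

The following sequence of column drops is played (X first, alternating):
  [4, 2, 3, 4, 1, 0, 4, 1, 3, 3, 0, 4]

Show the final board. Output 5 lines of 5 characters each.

Answer: .....
....O
...OX
XO.XO
OXOXX

Derivation:
Move 1: X drops in col 4, lands at row 4
Move 2: O drops in col 2, lands at row 4
Move 3: X drops in col 3, lands at row 4
Move 4: O drops in col 4, lands at row 3
Move 5: X drops in col 1, lands at row 4
Move 6: O drops in col 0, lands at row 4
Move 7: X drops in col 4, lands at row 2
Move 8: O drops in col 1, lands at row 3
Move 9: X drops in col 3, lands at row 3
Move 10: O drops in col 3, lands at row 2
Move 11: X drops in col 0, lands at row 3
Move 12: O drops in col 4, lands at row 1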